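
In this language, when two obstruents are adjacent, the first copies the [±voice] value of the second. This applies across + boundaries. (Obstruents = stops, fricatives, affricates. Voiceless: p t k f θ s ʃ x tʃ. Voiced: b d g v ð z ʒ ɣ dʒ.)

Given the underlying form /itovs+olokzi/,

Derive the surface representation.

/v/ before /s/ (voiceless) → [f]
/k/ before /z/ (voiced) → [g]

[itofs+ologzi]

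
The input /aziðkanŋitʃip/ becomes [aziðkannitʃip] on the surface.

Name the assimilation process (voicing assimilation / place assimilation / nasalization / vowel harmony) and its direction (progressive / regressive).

/ŋ/→[n].
Each target copies a feature from the preceding segment, so the direction is progressive.

place assimilation, progressive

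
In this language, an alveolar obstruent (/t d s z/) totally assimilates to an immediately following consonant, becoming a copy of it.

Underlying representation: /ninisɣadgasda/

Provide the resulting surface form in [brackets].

/s/ before /ɣ/ → [ɣ] (total assimilation)
/d/ before /g/ → [g] (total assimilation)
/s/ before /d/ → [d] (total assimilation)

[niniɣɣaggadda]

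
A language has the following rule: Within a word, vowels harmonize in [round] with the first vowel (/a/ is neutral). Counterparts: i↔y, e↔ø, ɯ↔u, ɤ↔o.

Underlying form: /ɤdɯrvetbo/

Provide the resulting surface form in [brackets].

/o/ harmonizes with /ɤ/ ([-round]) → [ɤ]

[ɤdɯrvetbɤ]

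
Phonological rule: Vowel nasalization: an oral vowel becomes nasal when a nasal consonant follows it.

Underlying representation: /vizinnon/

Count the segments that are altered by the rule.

2

/i/ before nasal /n/ → [ĩ]
/o/ before nasal /n/ → [õ]
2 segments change.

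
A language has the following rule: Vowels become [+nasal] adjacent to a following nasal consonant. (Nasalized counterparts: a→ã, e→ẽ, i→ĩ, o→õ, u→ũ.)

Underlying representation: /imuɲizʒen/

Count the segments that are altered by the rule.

/i/ before nasal /m/ → [ĩ]
/u/ before nasal /ɲ/ → [ũ]
/e/ before nasal /n/ → [ẽ]
3 segments change.

3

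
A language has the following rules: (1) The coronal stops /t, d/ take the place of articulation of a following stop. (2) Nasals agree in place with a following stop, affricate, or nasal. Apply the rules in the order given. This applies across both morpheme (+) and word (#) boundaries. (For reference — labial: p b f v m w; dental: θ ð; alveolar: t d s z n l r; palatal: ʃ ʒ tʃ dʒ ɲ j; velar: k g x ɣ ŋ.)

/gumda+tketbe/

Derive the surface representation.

[gunda+kkepbe]

Rule 1: /t/ before /k/ (velar) → [k]
Rule 1: /t/ before /b/ (labial) → [p]
After rule 1: gumda+kkepbe
Rule 2: /m/ before /d/ (alveolar) → [n]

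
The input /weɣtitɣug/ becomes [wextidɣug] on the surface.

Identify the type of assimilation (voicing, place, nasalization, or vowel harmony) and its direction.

/ɣ/→[x] /t/→[d].
Each target copies a feature from the following segment, so the direction is regressive.

voicing assimilation, regressive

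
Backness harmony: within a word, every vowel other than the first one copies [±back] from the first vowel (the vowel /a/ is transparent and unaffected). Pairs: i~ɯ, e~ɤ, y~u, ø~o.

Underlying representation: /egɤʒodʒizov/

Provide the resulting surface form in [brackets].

[egeʒødʒizøv]

/ɤ/ harmonizes with /e/ ([-back]) → [e]
/o/ harmonizes with /e/ ([-back]) → [ø]
/o/ harmonizes with /e/ ([-back]) → [ø]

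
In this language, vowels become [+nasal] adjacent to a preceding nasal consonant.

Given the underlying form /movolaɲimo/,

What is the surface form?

/o/ after nasal /m/ → [õ]
/i/ after nasal /ɲ/ → [ĩ]
/o/ after nasal /m/ → [õ]

[mõvolaɲĩmõ]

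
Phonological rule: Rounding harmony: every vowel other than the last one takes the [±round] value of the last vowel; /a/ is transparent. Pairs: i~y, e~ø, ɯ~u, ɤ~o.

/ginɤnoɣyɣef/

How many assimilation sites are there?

2

/o/ harmonizes with /e/ ([-round]) → [ɤ]
/y/ harmonizes with /e/ ([-round]) → [i]
2 segments change.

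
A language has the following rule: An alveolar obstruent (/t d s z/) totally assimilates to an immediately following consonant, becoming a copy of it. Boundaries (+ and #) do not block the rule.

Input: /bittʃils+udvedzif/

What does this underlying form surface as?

/t/ before /tʃ/ → [tʃ] (total assimilation)
/d/ before /v/ → [v] (total assimilation)
/d/ before /z/ → [z] (total assimilation)

[bitʃtʃils+uvvezzif]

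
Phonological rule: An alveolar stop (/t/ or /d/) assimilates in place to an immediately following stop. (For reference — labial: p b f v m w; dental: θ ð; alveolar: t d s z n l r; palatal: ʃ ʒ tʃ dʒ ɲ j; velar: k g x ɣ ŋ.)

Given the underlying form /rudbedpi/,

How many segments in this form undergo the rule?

2

/d/ before /b/ (labial) → [b]
/d/ before /p/ (labial) → [b]
2 segments change.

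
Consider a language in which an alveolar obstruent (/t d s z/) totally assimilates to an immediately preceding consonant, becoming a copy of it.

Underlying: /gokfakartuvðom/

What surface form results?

/t/ after /r/ → [r] (total assimilation)

[gokfakarruvðom]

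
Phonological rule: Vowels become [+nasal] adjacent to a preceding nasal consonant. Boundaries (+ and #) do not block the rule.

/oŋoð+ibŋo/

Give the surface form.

/o/ after nasal /ŋ/ → [õ]
/o/ after nasal /ŋ/ → [õ]

[oŋõð+ibŋõ]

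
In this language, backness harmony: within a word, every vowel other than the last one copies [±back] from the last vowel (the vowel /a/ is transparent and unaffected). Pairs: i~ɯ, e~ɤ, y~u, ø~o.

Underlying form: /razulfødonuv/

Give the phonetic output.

[razulfodonuv]

/ø/ harmonizes with /u/ ([+back]) → [o]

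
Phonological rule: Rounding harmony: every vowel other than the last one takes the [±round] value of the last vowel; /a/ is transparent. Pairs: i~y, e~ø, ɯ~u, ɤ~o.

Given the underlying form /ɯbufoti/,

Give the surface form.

/u/ harmonizes with /i/ ([-round]) → [ɯ]
/o/ harmonizes with /i/ ([-round]) → [ɤ]

[ɯbɯfɤti]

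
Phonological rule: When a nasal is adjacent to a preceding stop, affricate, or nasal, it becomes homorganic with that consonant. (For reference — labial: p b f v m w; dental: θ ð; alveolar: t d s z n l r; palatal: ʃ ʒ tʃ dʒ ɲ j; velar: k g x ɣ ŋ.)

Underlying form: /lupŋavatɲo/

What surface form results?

[lupmavatno]

/ŋ/ after /p/ (labial) → [m]
/ɲ/ after /t/ (alveolar) → [n]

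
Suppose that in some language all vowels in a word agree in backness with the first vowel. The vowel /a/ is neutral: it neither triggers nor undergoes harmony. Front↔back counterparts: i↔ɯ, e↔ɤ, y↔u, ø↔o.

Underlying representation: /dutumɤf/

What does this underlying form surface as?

[dutumɤf]

no segment meets the rule's conditions; no change.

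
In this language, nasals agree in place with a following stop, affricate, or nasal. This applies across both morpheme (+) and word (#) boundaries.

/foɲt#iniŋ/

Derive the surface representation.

[font#iniŋ]

/ɲ/ before /t/ (alveolar) → [n]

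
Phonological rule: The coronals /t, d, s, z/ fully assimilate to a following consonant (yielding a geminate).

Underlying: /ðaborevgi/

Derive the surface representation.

[ðaborevgi]

no segment meets the rule's conditions; no change.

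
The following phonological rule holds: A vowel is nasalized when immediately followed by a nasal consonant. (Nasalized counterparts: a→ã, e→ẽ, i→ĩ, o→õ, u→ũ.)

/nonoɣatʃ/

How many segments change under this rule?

/o/ before nasal /n/ → [õ]
1 segment changes.

1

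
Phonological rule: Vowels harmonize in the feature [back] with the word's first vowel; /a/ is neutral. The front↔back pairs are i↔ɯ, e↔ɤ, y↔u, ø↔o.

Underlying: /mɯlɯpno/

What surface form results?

[mɯlɯpno]

no segment meets the rule's conditions; no change.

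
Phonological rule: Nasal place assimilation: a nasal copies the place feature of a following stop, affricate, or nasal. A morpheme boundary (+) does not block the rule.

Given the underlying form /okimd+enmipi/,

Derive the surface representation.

[okind+emmipi]

/m/ before /d/ (alveolar) → [n]
/n/ before /m/ (labial) → [m]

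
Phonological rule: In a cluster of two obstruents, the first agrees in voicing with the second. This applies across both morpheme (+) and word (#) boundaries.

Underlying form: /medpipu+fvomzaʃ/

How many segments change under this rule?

2

/d/ before /p/ (voiceless) → [t]
/f/ before /v/ (voiced) → [v]
2 segments change.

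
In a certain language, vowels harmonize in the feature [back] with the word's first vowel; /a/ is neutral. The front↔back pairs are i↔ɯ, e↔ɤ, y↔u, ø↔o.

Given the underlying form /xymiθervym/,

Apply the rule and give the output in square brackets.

no segment meets the rule's conditions; no change.

[xymiθervym]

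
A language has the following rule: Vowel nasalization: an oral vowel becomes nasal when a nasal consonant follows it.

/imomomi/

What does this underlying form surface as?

[ĩmõmõmi]

/i/ before nasal /m/ → [ĩ]
/o/ before nasal /m/ → [õ]
/o/ before nasal /m/ → [õ]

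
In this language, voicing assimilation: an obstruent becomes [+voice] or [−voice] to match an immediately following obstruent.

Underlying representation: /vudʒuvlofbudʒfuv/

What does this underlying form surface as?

/f/ before /b/ (voiced) → [v]
/dʒ/ before /f/ (voiceless) → [tʃ]

[vudʒuvlovbutʃfuv]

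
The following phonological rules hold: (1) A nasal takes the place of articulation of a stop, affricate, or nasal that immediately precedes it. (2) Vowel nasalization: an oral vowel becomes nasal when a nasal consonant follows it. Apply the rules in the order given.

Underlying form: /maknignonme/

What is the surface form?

[makŋigŋõnne]

Rule 1: /n/ after /k/ (velar) → [ŋ]
Rule 1: /n/ after /g/ (velar) → [ŋ]
Rule 1: /m/ after /n/ (alveolar) → [n]
After rule 1: makŋigŋonne
Rule 2: /o/ before nasal /n/ → [õ]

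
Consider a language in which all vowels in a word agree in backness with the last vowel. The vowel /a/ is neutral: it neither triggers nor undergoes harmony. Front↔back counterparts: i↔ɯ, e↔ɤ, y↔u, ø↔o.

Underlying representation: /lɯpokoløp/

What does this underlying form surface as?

[lipøkøløp]

/ɯ/ harmonizes with /ø/ ([-back]) → [i]
/o/ harmonizes with /ø/ ([-back]) → [ø]
/o/ harmonizes with /ø/ ([-back]) → [ø]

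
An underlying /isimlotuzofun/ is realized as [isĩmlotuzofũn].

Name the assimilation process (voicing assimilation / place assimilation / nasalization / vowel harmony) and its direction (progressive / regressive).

nasalization, regressive

/i/→[ĩ] /u/→[ũ].
Each target copies a feature from the following segment, so the direction is regressive.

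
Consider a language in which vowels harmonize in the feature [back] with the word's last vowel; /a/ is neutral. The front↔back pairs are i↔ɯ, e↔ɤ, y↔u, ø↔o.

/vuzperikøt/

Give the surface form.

/u/ harmonizes with /ø/ ([-back]) → [y]

[vyzperikøt]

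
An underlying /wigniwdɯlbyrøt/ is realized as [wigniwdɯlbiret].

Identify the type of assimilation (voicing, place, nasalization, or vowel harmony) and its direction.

vowel harmony, progressive

/y/→[i] /ø/→[e].
Vowels agree with the first vowel, so the harmony is progressive.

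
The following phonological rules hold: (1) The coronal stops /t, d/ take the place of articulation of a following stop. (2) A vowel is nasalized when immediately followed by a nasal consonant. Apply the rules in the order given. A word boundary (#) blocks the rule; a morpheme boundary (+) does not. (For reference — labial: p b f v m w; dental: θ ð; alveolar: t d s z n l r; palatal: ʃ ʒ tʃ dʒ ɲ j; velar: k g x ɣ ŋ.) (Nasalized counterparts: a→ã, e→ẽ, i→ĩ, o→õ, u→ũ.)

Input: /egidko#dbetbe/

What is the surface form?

[egigko#bbepbe]

Rule 1: /d/ before /k/ (velar) → [g]
Rule 1: /d/ before /b/ (labial) → [b]
Rule 1: /t/ before /b/ (labial) → [p]
After rule 1: egigko#bbepbe
Rule 2: no segment meets the rule's conditions; no change.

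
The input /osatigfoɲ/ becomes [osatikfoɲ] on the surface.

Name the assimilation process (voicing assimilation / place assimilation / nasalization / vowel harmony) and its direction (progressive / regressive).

voicing assimilation, regressive

/g/→[k].
Each target copies a feature from the following segment, so the direction is regressive.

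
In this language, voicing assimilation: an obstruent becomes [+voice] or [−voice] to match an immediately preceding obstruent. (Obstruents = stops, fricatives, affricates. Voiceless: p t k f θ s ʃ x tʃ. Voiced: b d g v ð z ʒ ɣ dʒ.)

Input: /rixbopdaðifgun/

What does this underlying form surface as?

/b/ after /x/ (voiceless) → [p]
/d/ after /p/ (voiceless) → [t]
/g/ after /f/ (voiceless) → [k]

[rixpoptaðifkun]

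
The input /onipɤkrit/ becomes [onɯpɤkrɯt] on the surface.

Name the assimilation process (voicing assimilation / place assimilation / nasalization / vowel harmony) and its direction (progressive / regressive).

vowel harmony, progressive

/i/→[ɯ] /i/→[ɯ].
Vowels agree with the first vowel, so the harmony is progressive.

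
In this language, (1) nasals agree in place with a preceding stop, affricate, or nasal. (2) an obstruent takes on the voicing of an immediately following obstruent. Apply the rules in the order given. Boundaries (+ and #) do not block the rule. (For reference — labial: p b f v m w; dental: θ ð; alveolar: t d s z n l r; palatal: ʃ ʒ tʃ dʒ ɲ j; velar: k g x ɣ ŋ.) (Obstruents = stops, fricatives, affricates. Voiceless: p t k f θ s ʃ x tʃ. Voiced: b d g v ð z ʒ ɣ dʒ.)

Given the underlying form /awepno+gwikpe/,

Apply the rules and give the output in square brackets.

Rule 1: /n/ after /p/ (labial) → [m]
After rule 1: awepmo+gwikpe
Rule 2: no segment meets the rule's conditions; no change.

[awepmo+gwikpe]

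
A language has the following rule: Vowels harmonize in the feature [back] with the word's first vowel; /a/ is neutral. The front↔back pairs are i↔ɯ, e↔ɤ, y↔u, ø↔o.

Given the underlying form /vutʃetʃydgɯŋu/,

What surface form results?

/e/ harmonizes with /u/ ([+back]) → [ɤ]
/y/ harmonizes with /u/ ([+back]) → [u]

[vutʃɤtʃudgɯŋu]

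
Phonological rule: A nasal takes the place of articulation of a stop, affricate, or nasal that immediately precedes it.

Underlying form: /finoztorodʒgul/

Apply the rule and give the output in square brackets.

no segment meets the rule's conditions; no change.

[finoztorodʒgul]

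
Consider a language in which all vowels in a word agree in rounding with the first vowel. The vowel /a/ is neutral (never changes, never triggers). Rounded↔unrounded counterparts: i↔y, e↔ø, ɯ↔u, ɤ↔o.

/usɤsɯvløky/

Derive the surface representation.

[usosuvløky]

/ɤ/ harmonizes with /u/ ([+round]) → [o]
/ɯ/ harmonizes with /u/ ([+round]) → [u]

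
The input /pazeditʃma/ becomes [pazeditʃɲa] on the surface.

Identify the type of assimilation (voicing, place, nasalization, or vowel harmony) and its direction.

place assimilation, progressive

/m/→[ɲ].
Each target copies a feature from the preceding segment, so the direction is progressive.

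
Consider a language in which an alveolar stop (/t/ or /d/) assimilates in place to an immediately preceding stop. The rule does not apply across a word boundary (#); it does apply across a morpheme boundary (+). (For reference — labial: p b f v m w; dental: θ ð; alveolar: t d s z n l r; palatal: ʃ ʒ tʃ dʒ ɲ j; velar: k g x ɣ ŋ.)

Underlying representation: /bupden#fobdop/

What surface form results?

[bupben#fobbop]

/d/ after /p/ (labial) → [b]
/d/ after /b/ (labial) → [b]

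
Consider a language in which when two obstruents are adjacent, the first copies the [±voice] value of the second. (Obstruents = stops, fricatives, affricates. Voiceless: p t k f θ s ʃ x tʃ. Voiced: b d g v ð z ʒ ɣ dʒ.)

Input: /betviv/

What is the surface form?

[bedviv]

/t/ before /v/ (voiced) → [d]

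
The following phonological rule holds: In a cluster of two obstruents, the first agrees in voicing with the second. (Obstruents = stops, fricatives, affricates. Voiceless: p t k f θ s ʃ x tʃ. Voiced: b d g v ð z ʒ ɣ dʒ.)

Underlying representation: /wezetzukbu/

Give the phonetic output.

[wezedzugbu]

/t/ before /z/ (voiced) → [d]
/k/ before /b/ (voiced) → [g]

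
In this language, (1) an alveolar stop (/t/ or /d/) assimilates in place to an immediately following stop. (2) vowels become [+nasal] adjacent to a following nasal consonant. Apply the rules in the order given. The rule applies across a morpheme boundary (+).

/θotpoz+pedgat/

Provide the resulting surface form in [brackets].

[θoppoz+peggat]

Rule 1: /t/ before /p/ (labial) → [p]
Rule 1: /d/ before /g/ (velar) → [g]
After rule 1: θoppoz+peggat
Rule 2: no segment meets the rule's conditions; no change.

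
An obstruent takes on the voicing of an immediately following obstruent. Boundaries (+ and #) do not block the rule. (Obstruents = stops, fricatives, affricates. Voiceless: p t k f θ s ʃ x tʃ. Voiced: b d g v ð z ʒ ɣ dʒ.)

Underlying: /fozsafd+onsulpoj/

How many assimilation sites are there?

/z/ before /s/ (voiceless) → [s]
/f/ before /d/ (voiced) → [v]
2 segments change.

2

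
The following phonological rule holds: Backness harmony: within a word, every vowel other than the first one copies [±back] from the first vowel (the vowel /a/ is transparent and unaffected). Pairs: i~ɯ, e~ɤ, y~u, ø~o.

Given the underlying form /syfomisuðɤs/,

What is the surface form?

/o/ harmonizes with /y/ ([-back]) → [ø]
/u/ harmonizes with /y/ ([-back]) → [y]
/ɤ/ harmonizes with /y/ ([-back]) → [e]

[syfømisyðes]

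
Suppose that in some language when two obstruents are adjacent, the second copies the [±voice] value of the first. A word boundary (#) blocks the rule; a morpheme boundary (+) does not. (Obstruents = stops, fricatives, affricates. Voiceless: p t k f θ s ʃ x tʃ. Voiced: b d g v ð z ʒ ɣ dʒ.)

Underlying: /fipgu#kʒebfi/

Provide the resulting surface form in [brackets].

[fipku#kʃebvi]

/g/ after /p/ (voiceless) → [k]
/ʒ/ after /k/ (voiceless) → [ʃ]
/f/ after /b/ (voiced) → [v]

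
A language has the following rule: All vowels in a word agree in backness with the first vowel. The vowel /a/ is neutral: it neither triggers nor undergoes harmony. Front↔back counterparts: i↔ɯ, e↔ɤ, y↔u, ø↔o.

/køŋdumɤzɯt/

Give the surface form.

/u/ harmonizes with /ø/ ([-back]) → [y]
/ɤ/ harmonizes with /ø/ ([-back]) → [e]
/ɯ/ harmonizes with /ø/ ([-back]) → [i]

[køŋdymezit]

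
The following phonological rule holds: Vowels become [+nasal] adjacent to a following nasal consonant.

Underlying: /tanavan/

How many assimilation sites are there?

2

/a/ before nasal /n/ → [ã]
/a/ before nasal /n/ → [ã]
2 segments change.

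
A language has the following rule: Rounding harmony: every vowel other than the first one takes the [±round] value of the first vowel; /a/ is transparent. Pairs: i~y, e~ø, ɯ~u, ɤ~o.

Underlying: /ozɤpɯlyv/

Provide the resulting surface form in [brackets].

/ɤ/ harmonizes with /o/ ([+round]) → [o]
/ɯ/ harmonizes with /o/ ([+round]) → [u]

[ozopulyv]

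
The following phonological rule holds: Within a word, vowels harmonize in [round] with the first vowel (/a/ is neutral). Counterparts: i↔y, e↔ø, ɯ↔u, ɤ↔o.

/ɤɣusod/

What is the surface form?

[ɤɣɯsɤd]

/u/ harmonizes with /ɤ/ ([-round]) → [ɯ]
/o/ harmonizes with /ɤ/ ([-round]) → [ɤ]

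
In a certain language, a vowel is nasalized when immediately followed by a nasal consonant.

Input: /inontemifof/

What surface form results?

/i/ before nasal /n/ → [ĩ]
/o/ before nasal /n/ → [õ]
/e/ before nasal /m/ → [ẽ]

[ĩnõntẽmifof]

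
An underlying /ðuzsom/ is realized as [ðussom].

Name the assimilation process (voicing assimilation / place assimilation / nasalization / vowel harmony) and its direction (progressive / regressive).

voicing assimilation, regressive

/z/→[s].
Each target copies a feature from the following segment, so the direction is regressive.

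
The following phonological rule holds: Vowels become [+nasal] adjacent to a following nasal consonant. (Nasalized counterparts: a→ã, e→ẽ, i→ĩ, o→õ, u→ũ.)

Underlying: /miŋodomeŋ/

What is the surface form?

[mĩŋodõmẽŋ]

/i/ before nasal /ŋ/ → [ĩ]
/o/ before nasal /m/ → [õ]
/e/ before nasal /ŋ/ → [ẽ]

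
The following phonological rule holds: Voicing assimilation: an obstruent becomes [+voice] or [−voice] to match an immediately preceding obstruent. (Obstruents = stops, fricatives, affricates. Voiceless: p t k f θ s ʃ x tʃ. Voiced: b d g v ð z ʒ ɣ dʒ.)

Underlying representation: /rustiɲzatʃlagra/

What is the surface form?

no segment meets the rule's conditions; no change.

[rustiɲzatʃlagra]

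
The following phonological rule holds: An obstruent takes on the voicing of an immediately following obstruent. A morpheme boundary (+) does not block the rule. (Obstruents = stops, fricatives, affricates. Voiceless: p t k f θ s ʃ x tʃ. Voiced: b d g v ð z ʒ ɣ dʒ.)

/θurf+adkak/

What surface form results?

[θurf+atkak]

/d/ before /k/ (voiceless) → [t]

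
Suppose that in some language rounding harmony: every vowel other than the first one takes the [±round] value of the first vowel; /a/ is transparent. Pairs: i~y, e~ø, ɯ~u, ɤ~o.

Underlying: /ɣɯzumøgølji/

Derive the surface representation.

/u/ harmonizes with /ɯ/ ([-round]) → [ɯ]
/ø/ harmonizes with /ɯ/ ([-round]) → [e]
/ø/ harmonizes with /ɯ/ ([-round]) → [e]

[ɣɯzɯmegelji]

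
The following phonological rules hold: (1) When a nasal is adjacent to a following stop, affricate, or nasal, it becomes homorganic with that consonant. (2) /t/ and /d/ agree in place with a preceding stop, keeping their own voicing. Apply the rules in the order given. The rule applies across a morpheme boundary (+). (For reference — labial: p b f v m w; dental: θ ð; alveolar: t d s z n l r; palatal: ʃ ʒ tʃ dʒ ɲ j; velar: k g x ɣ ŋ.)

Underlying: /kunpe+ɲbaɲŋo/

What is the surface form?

[kumpe+mbaŋŋo]

Rule 1: /n/ before /p/ (labial) → [m]
Rule 1: /ɲ/ before /b/ (labial) → [m]
Rule 1: /ɲ/ before /ŋ/ (velar) → [ŋ]
After rule 1: kumpe+mbaŋŋo
Rule 2: no segment meets the rule's conditions; no change.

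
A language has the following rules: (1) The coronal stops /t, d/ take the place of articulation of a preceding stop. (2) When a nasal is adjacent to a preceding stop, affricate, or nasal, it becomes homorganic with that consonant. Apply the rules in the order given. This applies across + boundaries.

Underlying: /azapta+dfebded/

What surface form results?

Rule 1: /t/ after /p/ (labial) → [p]
Rule 1: /d/ after /b/ (labial) → [b]
After rule 1: azappa+dfebbed
Rule 2: no segment meets the rule's conditions; no change.

[azappa+dfebbed]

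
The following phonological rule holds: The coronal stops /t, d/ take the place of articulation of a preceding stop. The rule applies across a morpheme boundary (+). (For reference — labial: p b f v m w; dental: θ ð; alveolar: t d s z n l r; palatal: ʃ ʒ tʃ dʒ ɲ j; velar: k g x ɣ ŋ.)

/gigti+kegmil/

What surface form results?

/t/ after /g/ (velar) → [k]

[gigki+kegmil]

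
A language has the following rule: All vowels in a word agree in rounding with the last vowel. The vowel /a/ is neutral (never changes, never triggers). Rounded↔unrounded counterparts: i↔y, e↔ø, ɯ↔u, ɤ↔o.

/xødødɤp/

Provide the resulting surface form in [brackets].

/ø/ harmonizes with /ɤ/ ([-round]) → [e]
/ø/ harmonizes with /ɤ/ ([-round]) → [e]

[xededɤp]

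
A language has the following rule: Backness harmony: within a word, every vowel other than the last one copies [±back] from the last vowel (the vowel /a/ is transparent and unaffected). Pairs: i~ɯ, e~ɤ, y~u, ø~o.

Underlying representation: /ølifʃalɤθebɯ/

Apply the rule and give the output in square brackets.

/ø/ harmonizes with /ɯ/ ([+back]) → [o]
/i/ harmonizes with /ɯ/ ([+back]) → [ɯ]
/e/ harmonizes with /ɯ/ ([+back]) → [ɤ]

[olɯfʃalɤθɤbɯ]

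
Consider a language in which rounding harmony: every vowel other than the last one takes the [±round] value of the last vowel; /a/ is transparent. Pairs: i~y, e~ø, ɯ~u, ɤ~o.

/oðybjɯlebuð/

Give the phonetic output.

/ɯ/ harmonizes with /u/ ([+round]) → [u]
/e/ harmonizes with /u/ ([+round]) → [ø]

[oðybjuløbuð]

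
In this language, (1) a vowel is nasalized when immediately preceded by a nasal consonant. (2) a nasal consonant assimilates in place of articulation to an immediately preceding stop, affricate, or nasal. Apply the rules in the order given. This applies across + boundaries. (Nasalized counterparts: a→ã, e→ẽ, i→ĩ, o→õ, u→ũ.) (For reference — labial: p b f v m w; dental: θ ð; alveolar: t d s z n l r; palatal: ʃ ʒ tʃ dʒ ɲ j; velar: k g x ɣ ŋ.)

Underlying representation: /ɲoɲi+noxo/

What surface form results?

[ɲõɲĩ+nõxo]

Rule 1: /o/ after nasal /ɲ/ → [õ]
Rule 1: /i/ after nasal /ɲ/ → [ĩ]
Rule 1: /o/ after nasal /n/ → [õ]
After rule 1: ɲõɲĩ+nõxo
Rule 2: no segment meets the rule's conditions; no change.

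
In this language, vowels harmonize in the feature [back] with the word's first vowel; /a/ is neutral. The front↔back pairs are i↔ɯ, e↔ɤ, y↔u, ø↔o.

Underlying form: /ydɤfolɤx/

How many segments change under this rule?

/ɤ/ harmonizes with /y/ ([-back]) → [e]
/o/ harmonizes with /y/ ([-back]) → [ø]
/ɤ/ harmonizes with /y/ ([-back]) → [e]
3 segments change.

3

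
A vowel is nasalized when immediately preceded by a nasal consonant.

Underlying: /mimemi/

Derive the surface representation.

/i/ after nasal /m/ → [ĩ]
/e/ after nasal /m/ → [ẽ]
/i/ after nasal /m/ → [ĩ]

[mĩmẽmĩ]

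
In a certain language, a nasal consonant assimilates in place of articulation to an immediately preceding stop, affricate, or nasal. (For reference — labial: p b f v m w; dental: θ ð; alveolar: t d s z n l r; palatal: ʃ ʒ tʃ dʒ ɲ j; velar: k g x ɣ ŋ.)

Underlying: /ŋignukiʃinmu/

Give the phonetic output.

[ŋigŋukiʃinnu]

/n/ after /g/ (velar) → [ŋ]
/m/ after /n/ (alveolar) → [n]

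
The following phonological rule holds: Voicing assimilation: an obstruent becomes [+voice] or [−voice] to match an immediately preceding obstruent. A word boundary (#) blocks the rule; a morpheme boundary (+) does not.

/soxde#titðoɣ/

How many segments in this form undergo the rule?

/d/ after /x/ (voiceless) → [t]
/ð/ after /t/ (voiceless) → [θ]
2 segments change.

2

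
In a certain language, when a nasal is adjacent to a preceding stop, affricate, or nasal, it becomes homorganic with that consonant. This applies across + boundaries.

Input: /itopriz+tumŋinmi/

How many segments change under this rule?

/ŋ/ after /m/ (labial) → [m]
/m/ after /n/ (alveolar) → [n]
2 segments change.

2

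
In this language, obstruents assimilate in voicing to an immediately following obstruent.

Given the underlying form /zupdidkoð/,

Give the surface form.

/p/ before /d/ (voiced) → [b]
/d/ before /k/ (voiceless) → [t]

[zubditkoð]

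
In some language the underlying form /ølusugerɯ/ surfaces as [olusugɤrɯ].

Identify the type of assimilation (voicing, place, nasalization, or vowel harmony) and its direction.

vowel harmony, regressive

/ø/→[o] /e/→[ɤ].
Vowels agree with the last vowel, so the harmony is regressive.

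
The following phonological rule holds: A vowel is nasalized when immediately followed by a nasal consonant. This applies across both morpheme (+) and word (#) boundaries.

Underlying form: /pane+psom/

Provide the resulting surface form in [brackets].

/a/ before nasal /n/ → [ã]
/o/ before nasal /m/ → [õ]

[pãne+psõm]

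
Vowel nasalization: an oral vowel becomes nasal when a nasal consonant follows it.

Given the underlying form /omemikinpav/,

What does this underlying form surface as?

[õmẽmikĩnpav]

/o/ before nasal /m/ → [õ]
/e/ before nasal /m/ → [ẽ]
/i/ before nasal /n/ → [ĩ]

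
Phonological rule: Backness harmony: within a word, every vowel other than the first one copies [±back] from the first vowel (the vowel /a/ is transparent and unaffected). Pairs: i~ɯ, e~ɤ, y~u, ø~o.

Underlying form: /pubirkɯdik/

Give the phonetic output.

/i/ harmonizes with /u/ ([+back]) → [ɯ]
/i/ harmonizes with /u/ ([+back]) → [ɯ]

[pubɯrkɯdɯk]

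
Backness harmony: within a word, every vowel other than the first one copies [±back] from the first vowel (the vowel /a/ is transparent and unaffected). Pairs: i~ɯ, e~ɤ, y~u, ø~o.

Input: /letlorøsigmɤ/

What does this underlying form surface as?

[letlørøsigme]

/o/ harmonizes with /e/ ([-back]) → [ø]
/ɤ/ harmonizes with /e/ ([-back]) → [e]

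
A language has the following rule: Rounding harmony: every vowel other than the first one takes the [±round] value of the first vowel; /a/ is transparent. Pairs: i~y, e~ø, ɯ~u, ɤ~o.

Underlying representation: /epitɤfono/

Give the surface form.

/o/ harmonizes with /e/ ([-round]) → [ɤ]
/o/ harmonizes with /e/ ([-round]) → [ɤ]

[epitɤfɤnɤ]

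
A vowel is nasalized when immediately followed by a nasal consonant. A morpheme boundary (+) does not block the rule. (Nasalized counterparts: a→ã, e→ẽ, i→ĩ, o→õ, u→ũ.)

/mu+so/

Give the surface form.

[mu+so]

no segment meets the rule's conditions; no change.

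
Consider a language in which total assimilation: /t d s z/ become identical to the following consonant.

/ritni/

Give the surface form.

/t/ before /n/ → [n] (total assimilation)

[rinni]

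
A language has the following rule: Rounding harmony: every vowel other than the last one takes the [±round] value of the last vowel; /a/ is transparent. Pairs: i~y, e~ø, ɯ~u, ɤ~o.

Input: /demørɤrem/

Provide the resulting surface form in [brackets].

/ø/ harmonizes with /e/ ([-round]) → [e]

[demerɤrem]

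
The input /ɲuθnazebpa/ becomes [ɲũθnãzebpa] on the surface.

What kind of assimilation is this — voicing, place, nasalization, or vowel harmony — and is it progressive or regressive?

nasalization, progressive

/u/→[ũ] /a/→[ã].
Each target copies a feature from the preceding segment, so the direction is progressive.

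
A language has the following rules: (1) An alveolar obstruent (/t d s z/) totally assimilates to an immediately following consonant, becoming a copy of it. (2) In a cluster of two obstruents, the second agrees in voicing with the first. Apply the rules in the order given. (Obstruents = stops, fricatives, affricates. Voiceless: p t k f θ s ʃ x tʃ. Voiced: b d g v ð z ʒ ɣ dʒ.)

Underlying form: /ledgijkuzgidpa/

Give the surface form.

[leggijkuggippa]

Rule 1: /d/ before /g/ → [g] (total assimilation)
Rule 1: /z/ before /g/ → [g] (total assimilation)
Rule 1: /d/ before /p/ → [p] (total assimilation)
After rule 1: leggijkuggippa
Rule 2: no segment meets the rule's conditions; no change.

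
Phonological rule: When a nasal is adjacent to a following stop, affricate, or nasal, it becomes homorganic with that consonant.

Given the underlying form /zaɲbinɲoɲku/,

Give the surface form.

/ɲ/ before /b/ (labial) → [m]
/n/ before /ɲ/ (palatal) → [ɲ]
/ɲ/ before /k/ (velar) → [ŋ]

[zambiɲɲoŋku]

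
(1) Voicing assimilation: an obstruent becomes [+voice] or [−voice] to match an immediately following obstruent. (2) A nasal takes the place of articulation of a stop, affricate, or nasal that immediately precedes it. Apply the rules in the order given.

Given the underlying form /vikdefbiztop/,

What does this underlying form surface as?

Rule 1: /k/ before /d/ (voiced) → [g]
Rule 1: /f/ before /b/ (voiced) → [v]
Rule 1: /z/ before /t/ (voiceless) → [s]
After rule 1: vigdevbistop
Rule 2: no segment meets the rule's conditions; no change.

[vigdevbistop]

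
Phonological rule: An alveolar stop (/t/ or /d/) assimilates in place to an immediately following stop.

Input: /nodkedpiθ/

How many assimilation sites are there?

/d/ before /k/ (velar) → [g]
/d/ before /p/ (labial) → [b]
2 segments change.

2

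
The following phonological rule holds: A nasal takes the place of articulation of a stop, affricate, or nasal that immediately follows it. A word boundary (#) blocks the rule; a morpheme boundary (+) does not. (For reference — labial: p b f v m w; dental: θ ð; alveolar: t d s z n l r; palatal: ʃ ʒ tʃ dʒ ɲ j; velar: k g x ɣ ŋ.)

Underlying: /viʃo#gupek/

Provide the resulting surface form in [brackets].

no segment meets the rule's conditions; no change.

[viʃo#gupek]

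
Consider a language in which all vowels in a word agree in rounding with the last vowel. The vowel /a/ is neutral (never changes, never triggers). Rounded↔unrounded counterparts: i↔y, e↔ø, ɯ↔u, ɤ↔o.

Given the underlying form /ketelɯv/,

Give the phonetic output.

no segment meets the rule's conditions; no change.

[ketelɯv]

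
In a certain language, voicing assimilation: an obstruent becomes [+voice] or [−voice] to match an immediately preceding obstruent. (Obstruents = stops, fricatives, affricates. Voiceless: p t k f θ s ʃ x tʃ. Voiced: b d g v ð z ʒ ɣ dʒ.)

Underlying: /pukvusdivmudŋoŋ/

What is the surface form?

[pukfustivmudŋoŋ]

/v/ after /k/ (voiceless) → [f]
/d/ after /s/ (voiceless) → [t]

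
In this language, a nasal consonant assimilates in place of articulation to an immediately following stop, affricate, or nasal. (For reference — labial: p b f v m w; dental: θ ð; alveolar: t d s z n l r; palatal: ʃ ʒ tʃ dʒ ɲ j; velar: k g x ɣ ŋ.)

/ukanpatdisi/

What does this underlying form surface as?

/n/ before /p/ (labial) → [m]

[ukampatdisi]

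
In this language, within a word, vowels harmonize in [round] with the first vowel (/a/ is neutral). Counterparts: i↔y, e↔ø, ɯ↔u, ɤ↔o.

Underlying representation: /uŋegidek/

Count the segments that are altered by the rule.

/e/ harmonizes with /u/ ([+round]) → [ø]
/i/ harmonizes with /u/ ([+round]) → [y]
/e/ harmonizes with /u/ ([+round]) → [ø]
3 segments change.

3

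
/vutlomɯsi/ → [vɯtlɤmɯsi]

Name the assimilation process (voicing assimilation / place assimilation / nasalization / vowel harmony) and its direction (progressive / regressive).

/u/→[ɯ] /o/→[ɤ].
Vowels agree with the last vowel, so the harmony is regressive.

vowel harmony, regressive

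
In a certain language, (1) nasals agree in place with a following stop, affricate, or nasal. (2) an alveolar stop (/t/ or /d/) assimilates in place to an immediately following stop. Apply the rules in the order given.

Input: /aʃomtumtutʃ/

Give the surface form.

[aʃontuntutʃ]

Rule 1: /m/ before /t/ (alveolar) → [n]
Rule 1: /m/ before /t/ (alveolar) → [n]
After rule 1: aʃontuntutʃ
Rule 2: no segment meets the rule's conditions; no change.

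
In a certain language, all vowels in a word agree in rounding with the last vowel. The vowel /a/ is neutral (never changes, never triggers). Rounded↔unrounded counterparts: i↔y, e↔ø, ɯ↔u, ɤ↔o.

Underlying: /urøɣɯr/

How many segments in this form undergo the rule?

/u/ harmonizes with /ɯ/ ([-round]) → [ɯ]
/ø/ harmonizes with /ɯ/ ([-round]) → [e]
2 segments change.

2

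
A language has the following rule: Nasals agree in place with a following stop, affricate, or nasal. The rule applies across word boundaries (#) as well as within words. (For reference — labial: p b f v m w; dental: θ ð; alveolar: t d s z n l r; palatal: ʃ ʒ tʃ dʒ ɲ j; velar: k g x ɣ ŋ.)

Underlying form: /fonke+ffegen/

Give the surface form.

[foŋke+ffegen]

/n/ before /k/ (velar) → [ŋ]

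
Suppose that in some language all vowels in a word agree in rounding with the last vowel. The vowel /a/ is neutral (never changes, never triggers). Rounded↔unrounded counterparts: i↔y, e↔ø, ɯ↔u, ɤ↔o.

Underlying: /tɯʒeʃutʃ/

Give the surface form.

/ɯ/ harmonizes with /u/ ([+round]) → [u]
/e/ harmonizes with /u/ ([+round]) → [ø]

[tuʒøʃutʃ]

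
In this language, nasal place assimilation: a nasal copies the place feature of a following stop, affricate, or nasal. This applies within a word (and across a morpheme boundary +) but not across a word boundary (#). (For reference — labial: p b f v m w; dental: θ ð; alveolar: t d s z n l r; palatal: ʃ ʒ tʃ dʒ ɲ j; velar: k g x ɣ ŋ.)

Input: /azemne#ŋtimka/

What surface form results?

[azenne#ntiŋka]

/m/ before /n/ (alveolar) → [n]
/ŋ/ before /t/ (alveolar) → [n]
/m/ before /k/ (velar) → [ŋ]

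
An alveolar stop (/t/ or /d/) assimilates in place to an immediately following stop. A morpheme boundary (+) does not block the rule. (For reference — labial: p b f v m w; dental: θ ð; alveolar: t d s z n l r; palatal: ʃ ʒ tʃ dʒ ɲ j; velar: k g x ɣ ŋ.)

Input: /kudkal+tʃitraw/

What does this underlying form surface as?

/d/ before /k/ (velar) → [g]

[kugkal+tʃitraw]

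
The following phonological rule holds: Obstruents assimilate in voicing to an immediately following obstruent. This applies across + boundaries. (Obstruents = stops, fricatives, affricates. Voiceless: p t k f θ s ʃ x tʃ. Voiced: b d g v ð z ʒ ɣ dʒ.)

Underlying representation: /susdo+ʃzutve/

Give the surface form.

[suzdo+ʒzudve]

/s/ before /d/ (voiced) → [z]
/ʃ/ before /z/ (voiced) → [ʒ]
/t/ before /v/ (voiced) → [d]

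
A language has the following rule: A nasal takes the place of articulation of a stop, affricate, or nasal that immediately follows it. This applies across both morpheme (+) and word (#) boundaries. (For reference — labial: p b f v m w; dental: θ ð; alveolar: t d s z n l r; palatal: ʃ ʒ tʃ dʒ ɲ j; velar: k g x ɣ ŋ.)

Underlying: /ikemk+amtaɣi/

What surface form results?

/m/ before /k/ (velar) → [ŋ]
/m/ before /t/ (alveolar) → [n]

[ikeŋk+antaɣi]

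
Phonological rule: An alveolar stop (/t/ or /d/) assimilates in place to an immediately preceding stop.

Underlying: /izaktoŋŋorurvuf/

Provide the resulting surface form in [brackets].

[izakkoŋŋorurvuf]

/t/ after /k/ (velar) → [k]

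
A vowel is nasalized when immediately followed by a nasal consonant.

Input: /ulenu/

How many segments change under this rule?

1

/e/ before nasal /n/ → [ẽ]
1 segment changes.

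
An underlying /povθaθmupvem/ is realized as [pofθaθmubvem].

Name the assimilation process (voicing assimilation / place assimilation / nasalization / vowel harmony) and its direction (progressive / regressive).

voicing assimilation, regressive

/v/→[f] /p/→[b].
Each target copies a feature from the following segment, so the direction is regressive.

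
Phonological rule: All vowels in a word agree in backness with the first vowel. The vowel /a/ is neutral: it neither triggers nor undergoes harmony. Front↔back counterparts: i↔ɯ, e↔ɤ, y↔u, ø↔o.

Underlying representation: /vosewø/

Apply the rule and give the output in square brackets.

/e/ harmonizes with /o/ ([+back]) → [ɤ]
/ø/ harmonizes with /o/ ([+back]) → [o]

[vosɤwo]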